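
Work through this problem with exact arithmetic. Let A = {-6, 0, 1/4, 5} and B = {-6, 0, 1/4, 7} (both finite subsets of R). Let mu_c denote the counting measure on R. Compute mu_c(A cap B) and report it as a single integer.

Counting measure on a finite set equals cardinality. mu_c(A cap B) = |A cap B| (elements appearing in both).
Enumerating the elements of A that also lie in B gives 3 element(s).
So mu_c(A cap B) = 3.

3


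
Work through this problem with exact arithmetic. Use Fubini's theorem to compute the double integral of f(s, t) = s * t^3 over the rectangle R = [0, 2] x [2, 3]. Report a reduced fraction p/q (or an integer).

f(s, t) is a tensor product of a function of s and a function of t, and both factors are bounded continuous (hence Lebesgue integrable) on the rectangle, so Fubini's theorem applies:
  integral_R f d(m x m) = (integral_a1^b1 s ds) * (integral_a2^b2 t^3 dt).
Inner integral in s: integral_{0}^{2} s ds = (2^2 - 0^2)/2
  = 2.
Inner integral in t: integral_{2}^{3} t^3 dt = (3^4 - 2^4)/4
  = 65/4.
Product: (2) * (65/4) = 65/2.

65/2


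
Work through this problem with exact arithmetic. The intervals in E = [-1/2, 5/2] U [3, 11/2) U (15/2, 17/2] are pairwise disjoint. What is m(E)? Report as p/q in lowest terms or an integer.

For pairwise disjoint intervals, m(union_i I_i) = sum_i m(I_i),
and m is invariant under swapping open/closed endpoints (single points have measure 0).
So m(E) = sum_i (b_i - a_i).
  I_1 has length 5/2 - (-1/2) = 3.
  I_2 has length 11/2 - 3 = 5/2.
  I_3 has length 17/2 - 15/2 = 1.
Summing:
  m(E) = 3 + 5/2 + 1 = 13/2.

13/2


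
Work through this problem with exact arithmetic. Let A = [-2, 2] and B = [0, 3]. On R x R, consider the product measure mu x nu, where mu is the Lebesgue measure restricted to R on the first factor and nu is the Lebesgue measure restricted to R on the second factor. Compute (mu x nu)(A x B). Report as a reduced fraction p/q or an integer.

For a measurable rectangle A x B, the product measure satisfies
  (mu x nu)(A x B) = mu(A) * nu(B).
  mu(A) = 4.
  nu(B) = 3.
  (mu x nu)(A x B) = 4 * 3 = 12.

12


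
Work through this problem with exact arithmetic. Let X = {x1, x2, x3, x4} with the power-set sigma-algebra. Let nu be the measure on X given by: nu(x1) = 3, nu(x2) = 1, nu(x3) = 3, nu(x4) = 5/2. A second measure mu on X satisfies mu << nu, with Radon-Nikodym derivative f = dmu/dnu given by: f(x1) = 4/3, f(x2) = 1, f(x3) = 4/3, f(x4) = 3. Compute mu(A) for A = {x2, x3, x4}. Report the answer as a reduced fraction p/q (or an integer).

By the defining property of the Radon-Nikodym derivative, for every measurable set A,
  mu(A) = integral_A f dnu.
Since nu is a discrete measure concentrated on the atoms of X, the integral over A reduces to the sum
  mu(A) = sum_{x in A} f(x) * nu({x}).
Computing each term:
  x2: f(x2) * nu(x2) = 1 * 1 = 1.
  x3: f(x3) * nu(x3) = 4/3 * 3 = 4.
  x4: f(x4) * nu(x4) = 3 * 5/2 = 15/2.
Summing: mu(A) = 1 + 4 + 15/2 = 25/2.

25/2


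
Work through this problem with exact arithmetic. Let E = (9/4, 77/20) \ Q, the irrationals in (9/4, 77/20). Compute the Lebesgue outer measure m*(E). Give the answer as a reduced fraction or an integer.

The interval I = (9/4, 77/20) has m(I) = 77/20 - 9/4 = 8/5 (endpoints are measure-zero, so open/closed/half-open agree). Write I = (I cap Q) u (I \ Q). The rationals in I are countable, so m*(I cap Q) = 0 (cover each rational by intervals whose total length is arbitrarily small). By countable subadditivity m*(I) <= m*(I cap Q) + m*(I \ Q), hence m*(I \ Q) >= m(I) = 8/5. The reverse inequality m*(I \ Q) <= m*(I) = 8/5 is trivial since (I \ Q) is a subset of I. Therefore m*(I \ Q) = 8/5.

8/5


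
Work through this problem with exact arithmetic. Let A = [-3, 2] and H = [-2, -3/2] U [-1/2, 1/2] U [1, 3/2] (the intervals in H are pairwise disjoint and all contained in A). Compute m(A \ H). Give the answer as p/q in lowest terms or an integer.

The ambient interval has length m(A) = 2 - (-3) = 5.
Since the holes are disjoint and sit inside A, by finite additivity
  m(H) = sum_i (b_i - a_i), and m(A \ H) = m(A) - m(H).
Computing the hole measures:
  m(H_1) = -3/2 - (-2) = 1/2.
  m(H_2) = 1/2 - (-1/2) = 1.
  m(H_3) = 3/2 - 1 = 1/2.
Summed: m(H) = 1/2 + 1 + 1/2 = 2.
So m(A \ H) = 5 - 2 = 3.

3


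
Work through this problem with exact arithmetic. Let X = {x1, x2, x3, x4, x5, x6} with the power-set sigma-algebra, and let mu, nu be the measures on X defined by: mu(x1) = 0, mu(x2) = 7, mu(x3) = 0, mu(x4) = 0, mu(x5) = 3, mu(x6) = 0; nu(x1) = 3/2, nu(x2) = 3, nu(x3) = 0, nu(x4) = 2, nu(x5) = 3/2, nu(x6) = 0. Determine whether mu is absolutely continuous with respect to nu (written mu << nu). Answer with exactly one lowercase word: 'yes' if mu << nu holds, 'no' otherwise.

mu << nu means: every nu-null measurable set is also mu-null; equivalently, for every atom x, if nu({x}) = 0 then mu({x}) = 0.
Checking each atom:
  x1: nu = 3/2 > 0 -> no constraint.
  x2: nu = 3 > 0 -> no constraint.
  x3: nu = 0, mu = 0 -> consistent with mu << nu.
  x4: nu = 2 > 0 -> no constraint.
  x5: nu = 3/2 > 0 -> no constraint.
  x6: nu = 0, mu = 0 -> consistent with mu << nu.
No atom violates the condition. Therefore mu << nu.

yes


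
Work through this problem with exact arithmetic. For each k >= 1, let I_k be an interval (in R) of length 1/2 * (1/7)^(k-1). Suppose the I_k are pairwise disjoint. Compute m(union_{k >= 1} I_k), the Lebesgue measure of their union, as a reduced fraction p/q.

By countable additivity of the Lebesgue measure on pairwise disjoint measurable sets,
  m(union_{k >= 1} I_k) = sum_{k >= 1} m(I_k) = sum_{k >= 1} a * r^(k-1),
  with a = 1/2 and r = 1/7.
Since 0 < r = 1/7 < 1, the geometric series converges:
  sum_{k >= 1} a * r^(k-1) = a / (1 - r).
  = 1/2 / (1 - 1/7)
  = 1/2 / (6/7)
  = 7/12.

7/12


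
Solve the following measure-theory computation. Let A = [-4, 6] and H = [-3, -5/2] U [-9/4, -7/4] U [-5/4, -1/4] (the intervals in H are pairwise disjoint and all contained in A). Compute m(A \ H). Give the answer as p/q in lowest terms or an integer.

The ambient interval has length m(A) = 6 - (-4) = 10.
Since the holes are disjoint and sit inside A, by finite additivity
  m(H) = sum_i (b_i - a_i), and m(A \ H) = m(A) - m(H).
Computing the hole measures:
  m(H_1) = -5/2 - (-3) = 1/2.
  m(H_2) = -7/4 - (-9/4) = 1/2.
  m(H_3) = -1/4 - (-5/4) = 1.
Summed: m(H) = 1/2 + 1/2 + 1 = 2.
So m(A \ H) = 10 - 2 = 8.

8


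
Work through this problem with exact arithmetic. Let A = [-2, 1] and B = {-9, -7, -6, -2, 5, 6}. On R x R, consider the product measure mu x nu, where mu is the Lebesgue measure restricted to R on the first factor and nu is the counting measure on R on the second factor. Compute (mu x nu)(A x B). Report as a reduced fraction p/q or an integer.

For a measurable rectangle A x B, the product measure satisfies
  (mu x nu)(A x B) = mu(A) * nu(B).
  mu(A) = 3.
  nu(B) = 6.
  (mu x nu)(A x B) = 3 * 6 = 18.

18


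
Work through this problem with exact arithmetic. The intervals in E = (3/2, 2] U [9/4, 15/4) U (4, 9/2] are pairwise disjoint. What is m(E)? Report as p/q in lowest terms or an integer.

For pairwise disjoint intervals, m(union_i I_i) = sum_i m(I_i),
and m is invariant under swapping open/closed endpoints (single points have measure 0).
So m(E) = sum_i (b_i - a_i).
  I_1 has length 2 - 3/2 = 1/2.
  I_2 has length 15/4 - 9/4 = 3/2.
  I_3 has length 9/2 - 4 = 1/2.
Summing:
  m(E) = 1/2 + 3/2 + 1/2 = 5/2.

5/2


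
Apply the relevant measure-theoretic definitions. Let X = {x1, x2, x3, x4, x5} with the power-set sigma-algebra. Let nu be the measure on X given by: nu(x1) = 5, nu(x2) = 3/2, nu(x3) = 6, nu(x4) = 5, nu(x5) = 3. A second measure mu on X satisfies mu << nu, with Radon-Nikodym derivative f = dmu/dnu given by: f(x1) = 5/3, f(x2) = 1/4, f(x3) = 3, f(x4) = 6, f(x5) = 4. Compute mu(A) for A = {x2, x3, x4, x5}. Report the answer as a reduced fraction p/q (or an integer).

By the defining property of the Radon-Nikodym derivative, for every measurable set A,
  mu(A) = integral_A f dnu.
Since nu is a discrete measure concentrated on the atoms of X, the integral over A reduces to the sum
  mu(A) = sum_{x in A} f(x) * nu({x}).
Computing each term:
  x2: f(x2) * nu(x2) = 1/4 * 3/2 = 3/8.
  x3: f(x3) * nu(x3) = 3 * 6 = 18.
  x4: f(x4) * nu(x4) = 6 * 5 = 30.
  x5: f(x5) * nu(x5) = 4 * 3 = 12.
Summing: mu(A) = 3/8 + 18 + 30 + 12 = 483/8.

483/8


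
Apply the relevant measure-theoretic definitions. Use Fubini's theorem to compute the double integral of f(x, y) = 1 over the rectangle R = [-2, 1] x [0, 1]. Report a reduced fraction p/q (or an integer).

f(x, y) is a tensor product of a function of x and a function of y, and both factors are bounded continuous (hence Lebesgue integrable) on the rectangle, so Fubini's theorem applies:
  integral_R f d(m x m) = (integral_a1^b1 1 dx) * (integral_a2^b2 1 dy).
Inner integral in x: integral_{-2}^{1} 1 dx = (1^1 - (-2)^1)/1
  = 3.
Inner integral in y: integral_{0}^{1} 1 dy = (1^1 - 0^1)/1
  = 1.
Product: (3) * (1) = 3.

3


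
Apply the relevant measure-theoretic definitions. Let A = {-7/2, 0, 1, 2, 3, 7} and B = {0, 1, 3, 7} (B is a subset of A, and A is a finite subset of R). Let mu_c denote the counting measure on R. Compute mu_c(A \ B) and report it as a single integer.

Counting measure assigns mu_c(E) = |E| (number of elements) when E is finite. For B subset A, A \ B is the set of elements of A not in B, so |A \ B| = |A| - |B|.
|A| = 6, |B| = 4, so mu_c(A \ B) = 6 - 4 = 2.

2


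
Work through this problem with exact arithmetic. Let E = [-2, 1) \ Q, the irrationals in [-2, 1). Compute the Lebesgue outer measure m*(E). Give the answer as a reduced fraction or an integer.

The interval I = [-2, 1) has m(I) = 1 - (-2) = 3 (endpoints are measure-zero, so open/closed/half-open agree). Write I = (I cap Q) u (I \ Q). The rationals in I are countable, so m*(I cap Q) = 0 (cover each rational by intervals whose total length is arbitrarily small). By countable subadditivity m*(I) <= m*(I cap Q) + m*(I \ Q), hence m*(I \ Q) >= m(I) = 3. The reverse inequality m*(I \ Q) <= m*(I) = 3 is trivial since (I \ Q) is a subset of I. Therefore m*(I \ Q) = 3.

3


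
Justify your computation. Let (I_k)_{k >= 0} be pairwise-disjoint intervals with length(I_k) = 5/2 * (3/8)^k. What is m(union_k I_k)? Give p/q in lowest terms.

By countable additivity of the Lebesgue measure on pairwise disjoint measurable sets,
  m(union_{k >= 0} I_k) = sum_{k >= 0} m(I_k) = sum_{k >= 0} a * r^k,
  with a = 5/2 and r = 3/8.
Since 0 < r = 3/8 < 1, the geometric series converges:
  sum_{k >= 0} a * r^k = a / (1 - r).
  = 5/2 / (1 - 3/8)
  = 5/2 / (5/8)
  = 4.

4


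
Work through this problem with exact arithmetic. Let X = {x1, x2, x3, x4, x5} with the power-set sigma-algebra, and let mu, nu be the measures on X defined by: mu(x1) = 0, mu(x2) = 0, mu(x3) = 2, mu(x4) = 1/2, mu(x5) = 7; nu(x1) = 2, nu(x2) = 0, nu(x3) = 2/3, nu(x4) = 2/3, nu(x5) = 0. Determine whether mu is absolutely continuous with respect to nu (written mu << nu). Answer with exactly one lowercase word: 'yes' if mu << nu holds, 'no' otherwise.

mu << nu means: every nu-null measurable set is also mu-null; equivalently, for every atom x, if nu({x}) = 0 then mu({x}) = 0.
Checking each atom:
  x1: nu = 2 > 0 -> no constraint.
  x2: nu = 0, mu = 0 -> consistent with mu << nu.
  x3: nu = 2/3 > 0 -> no constraint.
  x4: nu = 2/3 > 0 -> no constraint.
  x5: nu = 0, mu = 7 > 0 -> violates mu << nu.
The atom(s) x5 violate the condition (nu = 0 but mu > 0). Therefore mu is NOT absolutely continuous w.r.t. nu.

no


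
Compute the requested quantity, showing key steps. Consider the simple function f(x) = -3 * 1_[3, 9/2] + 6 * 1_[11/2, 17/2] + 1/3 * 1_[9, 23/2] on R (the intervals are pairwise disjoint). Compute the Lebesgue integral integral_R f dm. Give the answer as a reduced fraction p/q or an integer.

For a simple function f = sum_i c_i * 1_{A_i} with disjoint A_i,
  integral f dm = sum_i c_i * m(A_i).
Lengths of the A_i:
  m(A_1) = 9/2 - 3 = 3/2.
  m(A_2) = 17/2 - 11/2 = 3.
  m(A_3) = 23/2 - 9 = 5/2.
Contributions c_i * m(A_i):
  (-3) * (3/2) = -9/2.
  (6) * (3) = 18.
  (1/3) * (5/2) = 5/6.
Total: -9/2 + 18 + 5/6 = 43/3.

43/3


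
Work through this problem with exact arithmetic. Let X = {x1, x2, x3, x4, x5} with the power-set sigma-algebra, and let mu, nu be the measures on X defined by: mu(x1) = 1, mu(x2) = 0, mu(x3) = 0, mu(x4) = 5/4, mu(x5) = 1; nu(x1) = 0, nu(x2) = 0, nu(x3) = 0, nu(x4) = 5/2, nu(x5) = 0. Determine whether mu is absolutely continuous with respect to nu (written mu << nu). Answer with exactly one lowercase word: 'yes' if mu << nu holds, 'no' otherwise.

mu << nu means: every nu-null measurable set is also mu-null; equivalently, for every atom x, if nu({x}) = 0 then mu({x}) = 0.
Checking each atom:
  x1: nu = 0, mu = 1 > 0 -> violates mu << nu.
  x2: nu = 0, mu = 0 -> consistent with mu << nu.
  x3: nu = 0, mu = 0 -> consistent with mu << nu.
  x4: nu = 5/2 > 0 -> no constraint.
  x5: nu = 0, mu = 1 > 0 -> violates mu << nu.
The atom(s) x1, x5 violate the condition (nu = 0 but mu > 0). Therefore mu is NOT absolutely continuous w.r.t. nu.

no


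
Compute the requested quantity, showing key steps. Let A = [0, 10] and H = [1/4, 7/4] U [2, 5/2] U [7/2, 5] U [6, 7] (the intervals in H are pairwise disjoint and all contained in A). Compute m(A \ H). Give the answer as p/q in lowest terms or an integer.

The ambient interval has length m(A) = 10 - 0 = 10.
Since the holes are disjoint and sit inside A, by finite additivity
  m(H) = sum_i (b_i - a_i), and m(A \ H) = m(A) - m(H).
Computing the hole measures:
  m(H_1) = 7/4 - 1/4 = 3/2.
  m(H_2) = 5/2 - 2 = 1/2.
  m(H_3) = 5 - 7/2 = 3/2.
  m(H_4) = 7 - 6 = 1.
Summed: m(H) = 3/2 + 1/2 + 3/2 + 1 = 9/2.
So m(A \ H) = 10 - 9/2 = 11/2.

11/2


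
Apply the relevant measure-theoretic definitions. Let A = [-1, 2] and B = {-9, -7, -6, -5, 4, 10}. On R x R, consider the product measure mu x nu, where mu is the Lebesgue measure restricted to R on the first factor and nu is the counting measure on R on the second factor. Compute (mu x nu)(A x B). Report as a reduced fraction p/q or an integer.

For a measurable rectangle A x B, the product measure satisfies
  (mu x nu)(A x B) = mu(A) * nu(B).
  mu(A) = 3.
  nu(B) = 6.
  (mu x nu)(A x B) = 3 * 6 = 18.

18


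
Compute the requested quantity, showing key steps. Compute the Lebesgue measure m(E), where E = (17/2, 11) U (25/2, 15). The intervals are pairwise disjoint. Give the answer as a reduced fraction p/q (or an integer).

For pairwise disjoint intervals, m(union_i I_i) = sum_i m(I_i),
and m is invariant under swapping open/closed endpoints (single points have measure 0).
So m(E) = sum_i (b_i - a_i).
  I_1 has length 11 - 17/2 = 5/2.
  I_2 has length 15 - 25/2 = 5/2.
Summing:
  m(E) = 5/2 + 5/2 = 5.

5


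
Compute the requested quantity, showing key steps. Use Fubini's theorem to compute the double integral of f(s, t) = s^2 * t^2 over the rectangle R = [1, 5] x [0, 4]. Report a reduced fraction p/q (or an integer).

f(s, t) is a tensor product of a function of s and a function of t, and both factors are bounded continuous (hence Lebesgue integrable) on the rectangle, so Fubini's theorem applies:
  integral_R f d(m x m) = (integral_a1^b1 s^2 ds) * (integral_a2^b2 t^2 dt).
Inner integral in s: integral_{1}^{5} s^2 ds = (5^3 - 1^3)/3
  = 124/3.
Inner integral in t: integral_{0}^{4} t^2 dt = (4^3 - 0^3)/3
  = 64/3.
Product: (124/3) * (64/3) = 7936/9.

7936/9


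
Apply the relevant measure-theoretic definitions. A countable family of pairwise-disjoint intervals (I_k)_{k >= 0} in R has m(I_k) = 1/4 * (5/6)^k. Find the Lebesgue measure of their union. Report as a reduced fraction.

By countable additivity of the Lebesgue measure on pairwise disjoint measurable sets,
  m(union_{k >= 0} I_k) = sum_{k >= 0} m(I_k) = sum_{k >= 0} a * r^k,
  with a = 1/4 and r = 5/6.
Since 0 < r = 5/6 < 1, the geometric series converges:
  sum_{k >= 0} a * r^k = a / (1 - r).
  = 1/4 / (1 - 5/6)
  = 1/4 / (1/6)
  = 3/2.

3/2


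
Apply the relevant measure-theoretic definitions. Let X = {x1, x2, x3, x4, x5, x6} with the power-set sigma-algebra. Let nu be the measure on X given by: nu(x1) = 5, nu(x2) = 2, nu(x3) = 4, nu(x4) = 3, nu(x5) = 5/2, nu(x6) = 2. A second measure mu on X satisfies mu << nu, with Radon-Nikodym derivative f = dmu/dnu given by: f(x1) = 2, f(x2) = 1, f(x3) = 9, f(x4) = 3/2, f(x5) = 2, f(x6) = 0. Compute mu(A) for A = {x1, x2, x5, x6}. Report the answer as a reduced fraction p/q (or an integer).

By the defining property of the Radon-Nikodym derivative, for every measurable set A,
  mu(A) = integral_A f dnu.
Since nu is a discrete measure concentrated on the atoms of X, the integral over A reduces to the sum
  mu(A) = sum_{x in A} f(x) * nu({x}).
Computing each term:
  x1: f(x1) * nu(x1) = 2 * 5 = 10.
  x2: f(x2) * nu(x2) = 1 * 2 = 2.
  x5: f(x5) * nu(x5) = 2 * 5/2 = 5.
  x6: f(x6) * nu(x6) = 0 * 2 = 0.
Summing: mu(A) = 10 + 2 + 5 + 0 = 17.

17


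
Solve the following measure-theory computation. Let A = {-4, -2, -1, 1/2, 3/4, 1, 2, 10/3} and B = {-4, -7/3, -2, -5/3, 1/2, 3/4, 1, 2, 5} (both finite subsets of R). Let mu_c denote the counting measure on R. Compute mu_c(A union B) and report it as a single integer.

Counting measure on a finite set equals cardinality. By inclusion-exclusion, |A union B| = |A| + |B| - |A cap B|.
|A| = 8, |B| = 9, |A cap B| = 6.
So mu_c(A union B) = 8 + 9 - 6 = 11.

11


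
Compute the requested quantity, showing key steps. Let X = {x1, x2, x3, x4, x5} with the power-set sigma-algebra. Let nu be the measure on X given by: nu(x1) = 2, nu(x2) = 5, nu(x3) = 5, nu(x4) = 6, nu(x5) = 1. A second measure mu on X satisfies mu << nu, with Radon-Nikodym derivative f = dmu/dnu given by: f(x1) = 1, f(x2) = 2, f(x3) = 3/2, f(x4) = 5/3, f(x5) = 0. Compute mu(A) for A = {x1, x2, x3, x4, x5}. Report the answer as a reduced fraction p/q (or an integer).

By the defining property of the Radon-Nikodym derivative, for every measurable set A,
  mu(A) = integral_A f dnu.
Since nu is a discrete measure concentrated on the atoms of X, the integral over A reduces to the sum
  mu(A) = sum_{x in A} f(x) * nu({x}).
Computing each term:
  x1: f(x1) * nu(x1) = 1 * 2 = 2.
  x2: f(x2) * nu(x2) = 2 * 5 = 10.
  x3: f(x3) * nu(x3) = 3/2 * 5 = 15/2.
  x4: f(x4) * nu(x4) = 5/3 * 6 = 10.
  x5: f(x5) * nu(x5) = 0 * 1 = 0.
Summing: mu(A) = 2 + 10 + 15/2 + 10 + 0 = 59/2.

59/2


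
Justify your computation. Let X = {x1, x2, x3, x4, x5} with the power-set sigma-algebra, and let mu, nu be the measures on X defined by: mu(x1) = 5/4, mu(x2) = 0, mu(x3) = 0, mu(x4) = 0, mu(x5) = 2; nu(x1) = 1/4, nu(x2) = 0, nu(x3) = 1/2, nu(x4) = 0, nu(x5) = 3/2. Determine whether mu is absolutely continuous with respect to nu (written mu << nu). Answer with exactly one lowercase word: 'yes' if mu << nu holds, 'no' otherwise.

mu << nu means: every nu-null measurable set is also mu-null; equivalently, for every atom x, if nu({x}) = 0 then mu({x}) = 0.
Checking each atom:
  x1: nu = 1/4 > 0 -> no constraint.
  x2: nu = 0, mu = 0 -> consistent with mu << nu.
  x3: nu = 1/2 > 0 -> no constraint.
  x4: nu = 0, mu = 0 -> consistent with mu << nu.
  x5: nu = 3/2 > 0 -> no constraint.
No atom violates the condition. Therefore mu << nu.

yes


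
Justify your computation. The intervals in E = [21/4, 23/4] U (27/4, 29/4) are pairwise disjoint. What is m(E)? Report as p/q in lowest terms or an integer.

For pairwise disjoint intervals, m(union_i I_i) = sum_i m(I_i),
and m is invariant under swapping open/closed endpoints (single points have measure 0).
So m(E) = sum_i (b_i - a_i).
  I_1 has length 23/4 - 21/4 = 1/2.
  I_2 has length 29/4 - 27/4 = 1/2.
Summing:
  m(E) = 1/2 + 1/2 = 1.

1


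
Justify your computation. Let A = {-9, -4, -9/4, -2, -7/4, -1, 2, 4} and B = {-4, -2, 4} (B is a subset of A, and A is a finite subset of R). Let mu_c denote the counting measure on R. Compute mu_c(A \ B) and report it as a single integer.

Counting measure assigns mu_c(E) = |E| (number of elements) when E is finite. For B subset A, A \ B is the set of elements of A not in B, so |A \ B| = |A| - |B|.
|A| = 8, |B| = 3, so mu_c(A \ B) = 8 - 3 = 5.

5


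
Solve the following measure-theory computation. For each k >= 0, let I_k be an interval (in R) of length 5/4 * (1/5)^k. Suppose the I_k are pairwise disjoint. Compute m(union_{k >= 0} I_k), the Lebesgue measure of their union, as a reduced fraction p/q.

By countable additivity of the Lebesgue measure on pairwise disjoint measurable sets,
  m(union_{k >= 0} I_k) = sum_{k >= 0} m(I_k) = sum_{k >= 0} a * r^k,
  with a = 5/4 and r = 1/5.
Since 0 < r = 1/5 < 1, the geometric series converges:
  sum_{k >= 0} a * r^k = a / (1 - r).
  = 5/4 / (1 - 1/5)
  = 5/4 / (4/5)
  = 25/16.

25/16


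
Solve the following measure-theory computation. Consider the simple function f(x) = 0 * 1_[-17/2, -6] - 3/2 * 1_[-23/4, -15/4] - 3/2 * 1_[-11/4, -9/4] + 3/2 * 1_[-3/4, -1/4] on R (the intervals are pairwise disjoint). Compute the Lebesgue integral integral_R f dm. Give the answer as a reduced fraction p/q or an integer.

For a simple function f = sum_i c_i * 1_{A_i} with disjoint A_i,
  integral f dm = sum_i c_i * m(A_i).
Lengths of the A_i:
  m(A_1) = -6 - (-17/2) = 5/2.
  m(A_2) = -15/4 - (-23/4) = 2.
  m(A_3) = -9/4 - (-11/4) = 1/2.
  m(A_4) = -1/4 - (-3/4) = 1/2.
Contributions c_i * m(A_i):
  (0) * (5/2) = 0.
  (-3/2) * (2) = -3.
  (-3/2) * (1/2) = -3/4.
  (3/2) * (1/2) = 3/4.
Total: 0 - 3 - 3/4 + 3/4 = -3.

-3


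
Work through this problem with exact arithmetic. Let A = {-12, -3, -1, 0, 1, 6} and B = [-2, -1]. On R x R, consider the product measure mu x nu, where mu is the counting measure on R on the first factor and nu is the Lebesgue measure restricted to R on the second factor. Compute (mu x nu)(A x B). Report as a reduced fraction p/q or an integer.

For a measurable rectangle A x B, the product measure satisfies
  (mu x nu)(A x B) = mu(A) * nu(B).
  mu(A) = 6.
  nu(B) = 1.
  (mu x nu)(A x B) = 6 * 1 = 6.

6


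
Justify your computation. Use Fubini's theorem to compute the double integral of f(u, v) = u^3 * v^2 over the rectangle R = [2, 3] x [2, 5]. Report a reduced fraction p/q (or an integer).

f(u, v) is a tensor product of a function of u and a function of v, and both factors are bounded continuous (hence Lebesgue integrable) on the rectangle, so Fubini's theorem applies:
  integral_R f d(m x m) = (integral_a1^b1 u^3 du) * (integral_a2^b2 v^2 dv).
Inner integral in u: integral_{2}^{3} u^3 du = (3^4 - 2^4)/4
  = 65/4.
Inner integral in v: integral_{2}^{5} v^2 dv = (5^3 - 2^3)/3
  = 39.
Product: (65/4) * (39) = 2535/4.

2535/4


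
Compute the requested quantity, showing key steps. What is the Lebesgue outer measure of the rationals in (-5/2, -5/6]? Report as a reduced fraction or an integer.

Q cap (-5/2, -5/6] is countable; list its elements as q_1, q_2, ... . Fix eps > 0 and cover the k-th point by an interval of length eps * 2^(-k). The cover has total length eps * sum_{k>=1} 2^(-k) = eps, so by definition of outer measure m*(Q cap (-5/2, -5/6]) <= eps. Since eps was arbitrary and m* >= 0, the outer measure is 0.

0


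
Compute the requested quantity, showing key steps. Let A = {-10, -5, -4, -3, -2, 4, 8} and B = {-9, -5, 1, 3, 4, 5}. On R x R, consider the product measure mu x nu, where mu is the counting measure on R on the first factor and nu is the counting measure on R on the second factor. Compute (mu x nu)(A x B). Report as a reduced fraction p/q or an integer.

For a measurable rectangle A x B, the product measure satisfies
  (mu x nu)(A x B) = mu(A) * nu(B).
  mu(A) = 7.
  nu(B) = 6.
  (mu x nu)(A x B) = 7 * 6 = 42.

42


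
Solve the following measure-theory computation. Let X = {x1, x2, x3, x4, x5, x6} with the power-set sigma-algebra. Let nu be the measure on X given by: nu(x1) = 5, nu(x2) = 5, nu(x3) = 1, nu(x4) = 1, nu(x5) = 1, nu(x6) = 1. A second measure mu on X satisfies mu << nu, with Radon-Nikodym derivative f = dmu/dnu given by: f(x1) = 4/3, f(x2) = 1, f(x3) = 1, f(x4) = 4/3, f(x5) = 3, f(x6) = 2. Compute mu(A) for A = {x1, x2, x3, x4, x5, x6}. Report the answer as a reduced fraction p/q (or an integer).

By the defining property of the Radon-Nikodym derivative, for every measurable set A,
  mu(A) = integral_A f dnu.
Since nu is a discrete measure concentrated on the atoms of X, the integral over A reduces to the sum
  mu(A) = sum_{x in A} f(x) * nu({x}).
Computing each term:
  x1: f(x1) * nu(x1) = 4/3 * 5 = 20/3.
  x2: f(x2) * nu(x2) = 1 * 5 = 5.
  x3: f(x3) * nu(x3) = 1 * 1 = 1.
  x4: f(x4) * nu(x4) = 4/3 * 1 = 4/3.
  x5: f(x5) * nu(x5) = 3 * 1 = 3.
  x6: f(x6) * nu(x6) = 2 * 1 = 2.
Summing: mu(A) = 20/3 + 5 + 1 + 4/3 + 3 + 2 = 19.

19


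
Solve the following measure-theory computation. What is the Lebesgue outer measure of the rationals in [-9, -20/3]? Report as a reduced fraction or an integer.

E = Q cap [-9, -20/3] is a subset of Q, which is countable. Enumerate Q = {q_1, q_2, ...}; for any eps > 0, cover q_k by the open interval (q_k - eps/2^(k+1), q_k + eps/2^(k+1)), of length eps/2^k. The total cover length is sum_{k>=1} eps/2^k = eps. Hence m*(E) <= m*(Q) <= eps for every eps > 0, and since outer measure is non-negative, m*(E) = 0.

0


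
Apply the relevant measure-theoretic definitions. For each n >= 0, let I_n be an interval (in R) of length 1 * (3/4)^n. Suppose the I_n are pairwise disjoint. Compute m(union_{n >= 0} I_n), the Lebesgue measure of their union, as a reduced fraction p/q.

By countable additivity of the Lebesgue measure on pairwise disjoint measurable sets,
  m(union_{n >= 0} I_n) = sum_{n >= 0} m(I_n) = sum_{n >= 0} a * r^n,
  with a = 1 and r = 3/4.
Since 0 < r = 3/4 < 1, the geometric series converges:
  sum_{n >= 0} a * r^n = a / (1 - r).
  = 1 / (1 - 3/4)
  = 1 / (1/4)
  = 4.

4


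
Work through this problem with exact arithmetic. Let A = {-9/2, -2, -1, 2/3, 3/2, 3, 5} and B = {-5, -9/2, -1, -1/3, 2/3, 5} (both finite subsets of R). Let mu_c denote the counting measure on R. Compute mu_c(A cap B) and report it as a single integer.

Counting measure on a finite set equals cardinality. mu_c(A cap B) = |A cap B| (elements appearing in both).
Enumerating the elements of A that also lie in B gives 4 element(s).
So mu_c(A cap B) = 4.

4


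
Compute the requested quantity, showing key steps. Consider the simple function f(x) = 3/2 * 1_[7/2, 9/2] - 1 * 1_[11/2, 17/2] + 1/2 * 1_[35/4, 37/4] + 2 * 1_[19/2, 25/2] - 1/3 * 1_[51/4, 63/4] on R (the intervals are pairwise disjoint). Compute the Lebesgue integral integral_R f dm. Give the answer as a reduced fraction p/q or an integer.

For a simple function f = sum_i c_i * 1_{A_i} with disjoint A_i,
  integral f dm = sum_i c_i * m(A_i).
Lengths of the A_i:
  m(A_1) = 9/2 - 7/2 = 1.
  m(A_2) = 17/2 - 11/2 = 3.
  m(A_3) = 37/4 - 35/4 = 1/2.
  m(A_4) = 25/2 - 19/2 = 3.
  m(A_5) = 63/4 - 51/4 = 3.
Contributions c_i * m(A_i):
  (3/2) * (1) = 3/2.
  (-1) * (3) = -3.
  (1/2) * (1/2) = 1/4.
  (2) * (3) = 6.
  (-1/3) * (3) = -1.
Total: 3/2 - 3 + 1/4 + 6 - 1 = 15/4.

15/4


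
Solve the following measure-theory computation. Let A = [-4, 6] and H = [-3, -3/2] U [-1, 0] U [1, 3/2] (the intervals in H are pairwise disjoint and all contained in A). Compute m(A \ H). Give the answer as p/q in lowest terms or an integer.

The ambient interval has length m(A) = 6 - (-4) = 10.
Since the holes are disjoint and sit inside A, by finite additivity
  m(H) = sum_i (b_i - a_i), and m(A \ H) = m(A) - m(H).
Computing the hole measures:
  m(H_1) = -3/2 - (-3) = 3/2.
  m(H_2) = 0 - (-1) = 1.
  m(H_3) = 3/2 - 1 = 1/2.
Summed: m(H) = 3/2 + 1 + 1/2 = 3.
So m(A \ H) = 10 - 3 = 7.

7


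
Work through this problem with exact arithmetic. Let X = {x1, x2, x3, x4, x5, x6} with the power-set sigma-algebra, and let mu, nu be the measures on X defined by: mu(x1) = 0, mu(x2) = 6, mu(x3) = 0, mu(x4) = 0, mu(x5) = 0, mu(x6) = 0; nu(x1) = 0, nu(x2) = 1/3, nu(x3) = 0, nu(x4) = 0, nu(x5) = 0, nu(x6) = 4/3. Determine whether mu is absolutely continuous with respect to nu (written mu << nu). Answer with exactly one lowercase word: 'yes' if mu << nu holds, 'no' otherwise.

mu << nu means: every nu-null measurable set is also mu-null; equivalently, for every atom x, if nu({x}) = 0 then mu({x}) = 0.
Checking each atom:
  x1: nu = 0, mu = 0 -> consistent with mu << nu.
  x2: nu = 1/3 > 0 -> no constraint.
  x3: nu = 0, mu = 0 -> consistent with mu << nu.
  x4: nu = 0, mu = 0 -> consistent with mu << nu.
  x5: nu = 0, mu = 0 -> consistent with mu << nu.
  x6: nu = 4/3 > 0 -> no constraint.
No atom violates the condition. Therefore mu << nu.

yes


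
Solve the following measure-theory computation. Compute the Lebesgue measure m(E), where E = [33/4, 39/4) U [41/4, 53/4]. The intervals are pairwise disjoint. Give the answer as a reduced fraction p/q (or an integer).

For pairwise disjoint intervals, m(union_i I_i) = sum_i m(I_i),
and m is invariant under swapping open/closed endpoints (single points have measure 0).
So m(E) = sum_i (b_i - a_i).
  I_1 has length 39/4 - 33/4 = 3/2.
  I_2 has length 53/4 - 41/4 = 3.
Summing:
  m(E) = 3/2 + 3 = 9/2.

9/2


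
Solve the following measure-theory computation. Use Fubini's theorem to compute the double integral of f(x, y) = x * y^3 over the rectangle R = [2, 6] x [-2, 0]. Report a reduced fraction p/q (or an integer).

f(x, y) is a tensor product of a function of x and a function of y, and both factors are bounded continuous (hence Lebesgue integrable) on the rectangle, so Fubini's theorem applies:
  integral_R f d(m x m) = (integral_a1^b1 x dx) * (integral_a2^b2 y^3 dy).
Inner integral in x: integral_{2}^{6} x dx = (6^2 - 2^2)/2
  = 16.
Inner integral in y: integral_{-2}^{0} y^3 dy = (0^4 - (-2)^4)/4
  = -4.
Product: (16) * (-4) = -64.

-64


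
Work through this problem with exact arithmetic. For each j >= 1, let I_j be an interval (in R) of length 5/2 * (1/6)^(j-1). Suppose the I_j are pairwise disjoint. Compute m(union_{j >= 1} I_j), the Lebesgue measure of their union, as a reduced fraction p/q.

By countable additivity of the Lebesgue measure on pairwise disjoint measurable sets,
  m(union_{j >= 1} I_j) = sum_{j >= 1} m(I_j) = sum_{j >= 1} a * r^(j-1),
  with a = 5/2 and r = 1/6.
Since 0 < r = 1/6 < 1, the geometric series converges:
  sum_{j >= 1} a * r^(j-1) = a / (1 - r).
  = 5/2 / (1 - 1/6)
  = 5/2 / (5/6)
  = 3.

3


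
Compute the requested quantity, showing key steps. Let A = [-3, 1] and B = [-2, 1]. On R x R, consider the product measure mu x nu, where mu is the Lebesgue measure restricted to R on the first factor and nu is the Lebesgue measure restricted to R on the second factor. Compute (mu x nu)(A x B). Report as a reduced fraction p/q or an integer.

For a measurable rectangle A x B, the product measure satisfies
  (mu x nu)(A x B) = mu(A) * nu(B).
  mu(A) = 4.
  nu(B) = 3.
  (mu x nu)(A x B) = 4 * 3 = 12.

12


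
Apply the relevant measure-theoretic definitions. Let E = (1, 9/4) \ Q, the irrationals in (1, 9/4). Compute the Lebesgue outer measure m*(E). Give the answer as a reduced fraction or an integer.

The interval I = (1, 9/4) has m(I) = 9/4 - 1 = 5/4 (endpoints are measure-zero, so open/closed/half-open agree). Write I = (I cap Q) u (I \ Q). The rationals in I are countable, so m*(I cap Q) = 0 (cover each rational by intervals whose total length is arbitrarily small). By countable subadditivity m*(I) <= m*(I cap Q) + m*(I \ Q), hence m*(I \ Q) >= m(I) = 5/4. The reverse inequality m*(I \ Q) <= m*(I) = 5/4 is trivial since (I \ Q) is a subset of I. Therefore m*(I \ Q) = 5/4.

5/4


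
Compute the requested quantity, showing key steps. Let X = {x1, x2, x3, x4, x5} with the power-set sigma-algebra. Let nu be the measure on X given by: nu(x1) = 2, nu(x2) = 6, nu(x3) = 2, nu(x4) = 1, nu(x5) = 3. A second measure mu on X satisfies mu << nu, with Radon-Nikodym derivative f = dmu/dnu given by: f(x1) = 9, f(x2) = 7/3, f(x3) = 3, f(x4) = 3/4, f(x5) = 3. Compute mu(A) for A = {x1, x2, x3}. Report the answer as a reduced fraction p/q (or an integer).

By the defining property of the Radon-Nikodym derivative, for every measurable set A,
  mu(A) = integral_A f dnu.
Since nu is a discrete measure concentrated on the atoms of X, the integral over A reduces to the sum
  mu(A) = sum_{x in A} f(x) * nu({x}).
Computing each term:
  x1: f(x1) * nu(x1) = 9 * 2 = 18.
  x2: f(x2) * nu(x2) = 7/3 * 6 = 14.
  x3: f(x3) * nu(x3) = 3 * 2 = 6.
Summing: mu(A) = 18 + 14 + 6 = 38.

38


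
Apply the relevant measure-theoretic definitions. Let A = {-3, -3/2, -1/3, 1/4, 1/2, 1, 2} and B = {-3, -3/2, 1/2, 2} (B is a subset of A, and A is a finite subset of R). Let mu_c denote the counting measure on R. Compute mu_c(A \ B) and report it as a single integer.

Counting measure assigns mu_c(E) = |E| (number of elements) when E is finite. For B subset A, A \ B is the set of elements of A not in B, so |A \ B| = |A| - |B|.
|A| = 7, |B| = 4, so mu_c(A \ B) = 7 - 4 = 3.

3


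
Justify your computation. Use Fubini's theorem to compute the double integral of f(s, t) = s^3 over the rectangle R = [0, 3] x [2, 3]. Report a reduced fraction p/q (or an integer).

f(s, t) is a tensor product of a function of s and a function of t, and both factors are bounded continuous (hence Lebesgue integrable) on the rectangle, so Fubini's theorem applies:
  integral_R f d(m x m) = (integral_a1^b1 s^3 ds) * (integral_a2^b2 1 dt).
Inner integral in s: integral_{0}^{3} s^3 ds = (3^4 - 0^4)/4
  = 81/4.
Inner integral in t: integral_{2}^{3} 1 dt = (3^1 - 2^1)/1
  = 1.
Product: (81/4) * (1) = 81/4.

81/4


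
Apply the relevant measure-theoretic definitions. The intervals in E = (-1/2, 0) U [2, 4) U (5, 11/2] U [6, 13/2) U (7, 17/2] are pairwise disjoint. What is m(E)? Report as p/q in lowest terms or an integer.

For pairwise disjoint intervals, m(union_i I_i) = sum_i m(I_i),
and m is invariant under swapping open/closed endpoints (single points have measure 0).
So m(E) = sum_i (b_i - a_i).
  I_1 has length 0 - (-1/2) = 1/2.
  I_2 has length 4 - 2 = 2.
  I_3 has length 11/2 - 5 = 1/2.
  I_4 has length 13/2 - 6 = 1/2.
  I_5 has length 17/2 - 7 = 3/2.
Summing:
  m(E) = 1/2 + 2 + 1/2 + 1/2 + 3/2 = 5.

5


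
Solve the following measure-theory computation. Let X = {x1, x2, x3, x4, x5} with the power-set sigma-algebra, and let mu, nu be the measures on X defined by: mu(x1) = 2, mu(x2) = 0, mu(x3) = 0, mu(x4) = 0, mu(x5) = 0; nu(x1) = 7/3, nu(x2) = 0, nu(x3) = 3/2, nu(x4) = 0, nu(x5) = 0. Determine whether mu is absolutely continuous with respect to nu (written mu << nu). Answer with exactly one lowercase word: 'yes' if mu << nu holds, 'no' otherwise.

mu << nu means: every nu-null measurable set is also mu-null; equivalently, for every atom x, if nu({x}) = 0 then mu({x}) = 0.
Checking each atom:
  x1: nu = 7/3 > 0 -> no constraint.
  x2: nu = 0, mu = 0 -> consistent with mu << nu.
  x3: nu = 3/2 > 0 -> no constraint.
  x4: nu = 0, mu = 0 -> consistent with mu << nu.
  x5: nu = 0, mu = 0 -> consistent with mu << nu.
No atom violates the condition. Therefore mu << nu.

yes


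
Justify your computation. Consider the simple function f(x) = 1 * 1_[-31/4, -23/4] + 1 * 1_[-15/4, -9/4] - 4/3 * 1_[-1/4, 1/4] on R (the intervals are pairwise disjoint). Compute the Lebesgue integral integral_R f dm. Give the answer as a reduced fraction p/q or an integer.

For a simple function f = sum_i c_i * 1_{A_i} with disjoint A_i,
  integral f dm = sum_i c_i * m(A_i).
Lengths of the A_i:
  m(A_1) = -23/4 - (-31/4) = 2.
  m(A_2) = -9/4 - (-15/4) = 3/2.
  m(A_3) = 1/4 - (-1/4) = 1/2.
Contributions c_i * m(A_i):
  (1) * (2) = 2.
  (1) * (3/2) = 3/2.
  (-4/3) * (1/2) = -2/3.
Total: 2 + 3/2 - 2/3 = 17/6.

17/6


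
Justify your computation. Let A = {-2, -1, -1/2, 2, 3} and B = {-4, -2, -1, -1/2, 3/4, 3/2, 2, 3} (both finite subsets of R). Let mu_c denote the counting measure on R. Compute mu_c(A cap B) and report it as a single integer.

Counting measure on a finite set equals cardinality. mu_c(A cap B) = |A cap B| (elements appearing in both).
Enumerating the elements of A that also lie in B gives 5 element(s).
So mu_c(A cap B) = 5.

5


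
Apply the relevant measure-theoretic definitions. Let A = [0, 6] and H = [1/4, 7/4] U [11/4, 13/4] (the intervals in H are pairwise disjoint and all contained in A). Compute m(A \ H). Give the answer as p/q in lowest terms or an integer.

The ambient interval has length m(A) = 6 - 0 = 6.
Since the holes are disjoint and sit inside A, by finite additivity
  m(H) = sum_i (b_i - a_i), and m(A \ H) = m(A) - m(H).
Computing the hole measures:
  m(H_1) = 7/4 - 1/4 = 3/2.
  m(H_2) = 13/4 - 11/4 = 1/2.
Summed: m(H) = 3/2 + 1/2 = 2.
So m(A \ H) = 6 - 2 = 4.

4


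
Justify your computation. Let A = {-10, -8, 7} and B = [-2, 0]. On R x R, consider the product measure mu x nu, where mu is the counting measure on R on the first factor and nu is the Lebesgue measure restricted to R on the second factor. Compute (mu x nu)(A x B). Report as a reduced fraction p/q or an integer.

For a measurable rectangle A x B, the product measure satisfies
  (mu x nu)(A x B) = mu(A) * nu(B).
  mu(A) = 3.
  nu(B) = 2.
  (mu x nu)(A x B) = 3 * 2 = 6.

6


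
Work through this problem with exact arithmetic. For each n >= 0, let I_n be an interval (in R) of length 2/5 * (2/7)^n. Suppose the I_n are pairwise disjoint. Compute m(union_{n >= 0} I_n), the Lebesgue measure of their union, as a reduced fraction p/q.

By countable additivity of the Lebesgue measure on pairwise disjoint measurable sets,
  m(union_{n >= 0} I_n) = sum_{n >= 0} m(I_n) = sum_{n >= 0} a * r^n,
  with a = 2/5 and r = 2/7.
Since 0 < r = 2/7 < 1, the geometric series converges:
  sum_{n >= 0} a * r^n = a / (1 - r).
  = 2/5 / (1 - 2/7)
  = 2/5 / (5/7)
  = 14/25.

14/25


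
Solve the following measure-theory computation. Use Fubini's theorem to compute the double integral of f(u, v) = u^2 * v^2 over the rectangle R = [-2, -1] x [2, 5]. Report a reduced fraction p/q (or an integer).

f(u, v) is a tensor product of a function of u and a function of v, and both factors are bounded continuous (hence Lebesgue integrable) on the rectangle, so Fubini's theorem applies:
  integral_R f d(m x m) = (integral_a1^b1 u^2 du) * (integral_a2^b2 v^2 dv).
Inner integral in u: integral_{-2}^{-1} u^2 du = ((-1)^3 - (-2)^3)/3
  = 7/3.
Inner integral in v: integral_{2}^{5} v^2 dv = (5^3 - 2^3)/3
  = 39.
Product: (7/3) * (39) = 91.

91


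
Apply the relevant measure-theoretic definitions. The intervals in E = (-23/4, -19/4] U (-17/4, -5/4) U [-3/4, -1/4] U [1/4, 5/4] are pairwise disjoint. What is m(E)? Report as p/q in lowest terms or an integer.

For pairwise disjoint intervals, m(union_i I_i) = sum_i m(I_i),
and m is invariant under swapping open/closed endpoints (single points have measure 0).
So m(E) = sum_i (b_i - a_i).
  I_1 has length -19/4 - (-23/4) = 1.
  I_2 has length -5/4 - (-17/4) = 3.
  I_3 has length -1/4 - (-3/4) = 1/2.
  I_4 has length 5/4 - 1/4 = 1.
Summing:
  m(E) = 1 + 3 + 1/2 + 1 = 11/2.

11/2


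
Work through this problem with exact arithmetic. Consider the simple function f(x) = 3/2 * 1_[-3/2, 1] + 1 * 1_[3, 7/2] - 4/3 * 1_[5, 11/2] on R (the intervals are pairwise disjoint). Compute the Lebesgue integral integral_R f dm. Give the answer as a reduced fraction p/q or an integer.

For a simple function f = sum_i c_i * 1_{A_i} with disjoint A_i,
  integral f dm = sum_i c_i * m(A_i).
Lengths of the A_i:
  m(A_1) = 1 - (-3/2) = 5/2.
  m(A_2) = 7/2 - 3 = 1/2.
  m(A_3) = 11/2 - 5 = 1/2.
Contributions c_i * m(A_i):
  (3/2) * (5/2) = 15/4.
  (1) * (1/2) = 1/2.
  (-4/3) * (1/2) = -2/3.
Total: 15/4 + 1/2 - 2/3 = 43/12.

43/12


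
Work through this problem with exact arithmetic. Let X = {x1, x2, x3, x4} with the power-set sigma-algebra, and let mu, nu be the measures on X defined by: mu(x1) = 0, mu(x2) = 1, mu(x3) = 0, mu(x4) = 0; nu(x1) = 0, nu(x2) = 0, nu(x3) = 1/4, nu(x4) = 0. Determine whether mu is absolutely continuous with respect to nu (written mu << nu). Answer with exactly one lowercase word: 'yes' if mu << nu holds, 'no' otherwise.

mu << nu means: every nu-null measurable set is also mu-null; equivalently, for every atom x, if nu({x}) = 0 then mu({x}) = 0.
Checking each atom:
  x1: nu = 0, mu = 0 -> consistent with mu << nu.
  x2: nu = 0, mu = 1 > 0 -> violates mu << nu.
  x3: nu = 1/4 > 0 -> no constraint.
  x4: nu = 0, mu = 0 -> consistent with mu << nu.
The atom(s) x2 violate the condition (nu = 0 but mu > 0). Therefore mu is NOT absolutely continuous w.r.t. nu.

no
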